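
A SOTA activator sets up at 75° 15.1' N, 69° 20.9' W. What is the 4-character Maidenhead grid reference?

FQ55

Shift to the Maidenhead origin (180°W, 90°S): lon 110.65, lat 165.25.
Field (20°×10°, letters A–R): 110.65/20 → 5 → F, 165.25/10 → 16 → Q; chars FQ.
Square (2°×1°, digits 0–9): 10.65/2 → 5, 5.25/1 → 5; chars 55.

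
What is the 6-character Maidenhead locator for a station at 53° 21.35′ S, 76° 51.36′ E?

MD86kp

Shift to the Maidenhead origin (180°W, 90°S): lon 256.8560, lat 36.6442.
Field (20°×10°, letters A–R): lon ⌊256.8560/20⌋ = 12 → M; lat ⌊36.6442/10⌋ = 3 → D.
Square (2°×1°, digits 0–9): lon ⌊16.8560/2⌋ = 8; lat ⌊6.6442/1⌋ = 6.
Subsquare (5′×2.5′, letters a–x): lon ⌊0.8560/0.0833333⌋ = 10 → k; lat ⌊0.6442/0.0416667⌋ = 15 → p.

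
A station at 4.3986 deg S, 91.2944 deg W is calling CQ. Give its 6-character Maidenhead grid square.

EI45io

Offset from 180°W / 90°S: lon 88.7056°, lat 85.6014°.
Field: lon ⌊88.7056/20⌋ = 4 → E; lat ⌊85.6014/10⌋ = 8 → I.
Square: lon ⌊8.7056/2⌋ = 4; lat ⌊5.6014/1⌋ = 5.
Subsquare: lon ⌊0.7056/0.0833333⌋ = 8 → i; lat ⌊0.6014/0.0416667⌋ = 14 → o.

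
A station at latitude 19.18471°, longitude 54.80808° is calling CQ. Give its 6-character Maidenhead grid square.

Shift to the Maidenhead origin (180°W, 90°S): lon 234.8081, lat 109.1847.
Field (20°×10°, letters A–R): 234.8081/20 → 11 → L, 109.1847/10 → 10 → K; chars LK.
Square (2°×1°, digits 0–9): 14.8081/2 → 7, 9.1847/1 → 9; chars 79.
Subsquare (5′×2.5′, letters a–x): 0.8081/0.0833333 → 9 → j, 0.1847/0.0416667 → 4 → e; chars je.

LK79je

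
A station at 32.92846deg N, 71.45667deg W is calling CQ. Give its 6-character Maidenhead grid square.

FM42gw

Offset from 180°W / 90°S: lon 108.5433°, lat 122.9285°.
Field: lon ⌊108.5433/20⌋ = 5 → F; lat ⌊122.9285/10⌋ = 12 → M.
Square: lon ⌊8.5433/2⌋ = 4; lat ⌊2.9285/1⌋ = 2.
Subsquare: lon ⌊0.5433/0.0833333⌋ = 6 → g; lat ⌊0.9285/0.0416667⌋ = 22 → w.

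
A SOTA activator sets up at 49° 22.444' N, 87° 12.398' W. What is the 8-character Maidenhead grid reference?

Offset from 180°W / 90°S: lon 92.79337°, lat 139.37407°.
Field: lon ⌊92.79337/20⌋ = 4 → E; lat ⌊139.37407/10⌋ = 13 → N.
Square: lon ⌊12.79337/2⌋ = 6; lat ⌊9.37407/1⌋ = 9.
Subsquare: lon ⌊0.79337/0.0833333⌋ = 9 → j; lat ⌊0.37407/0.0416667⌋ = 8 → i.
Extended square: lon ⌊0.04337/0.00833333⌋ = 5; lat ⌊0.04073/0.00416667⌋ = 9.

EN69ji59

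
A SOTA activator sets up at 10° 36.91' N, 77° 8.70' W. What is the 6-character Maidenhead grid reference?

FK10ko

Offset from 180°W / 90°S: lon 102.8550°, lat 100.6152°.
Field (20°×10°, letters A–R): lon ⌊102.8550/20⌋ = 5 → F; lat ⌊100.6152/10⌋ = 10 → K.
Square (2°×1°, digits 0–9): lon ⌊2.8550/2⌋ = 1; lat ⌊0.6152/1⌋ = 0.
Subsquare (5′×2.5′, letters a–x): lon ⌊0.8550/0.0833333⌋ = 10 → k; lat ⌊0.6152/0.0416667⌋ = 14 → o.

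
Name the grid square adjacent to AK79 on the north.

AL70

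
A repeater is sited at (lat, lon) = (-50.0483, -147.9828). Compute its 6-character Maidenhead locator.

BD69aw

Shift to the Maidenhead origin (180°W, 90°S): lon 32.0172, lat 39.9517.
Field: lon ⌊32.0172/20⌋ = 1 → B; lat ⌊39.9517/10⌋ = 3 → D.
Square: lon ⌊12.0172/2⌋ = 6; lat ⌊9.9517/1⌋ = 9.
Subsquare: lon ⌊0.0172/0.0833333⌋ = 0 → a; lat ⌊0.9517/0.0416667⌋ = 22 → w.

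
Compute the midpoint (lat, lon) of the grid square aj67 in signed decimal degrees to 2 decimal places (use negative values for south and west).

Field A=0, J=9: +0·20° lon, +9·10° lat → SW at lon -180°, lat 0°.
Square 6, 7: +6·2° lon, +7·1° lat → SW at lon -168°, lat 7°.
Cell spans 2° lon × 1° lat. Centre is SW corner plus half of each.
latitude 7.50, longitude -167.00.

7.50, -167.00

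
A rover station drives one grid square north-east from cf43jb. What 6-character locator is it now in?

CF43kc

Longitude subsquare j = 9; +1 → 10 = k.
Latitude subsquare b = 1; +1 → 2 = c.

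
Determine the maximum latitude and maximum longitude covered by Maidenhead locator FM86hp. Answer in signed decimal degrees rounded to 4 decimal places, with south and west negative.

Field F=5, M=12: +5·20° lon, +12·10° lat → SW at lon -80°, lat 30°.
Square 8, 6: +8·2° lon, +6·1° lat → SW at lon -64°, lat 36°.
Subsquare h=7, p=15: +7·0.0833333° lon, +15·0.0416667° lat → SW at lon -63.4167°, lat 36.625°.
Cell spans 0.0833333° lon × 0.0416667° lat. NE corner is SW corner plus one full cell.
latitude 36.6667, longitude -63.3333.

36.6667, -63.3333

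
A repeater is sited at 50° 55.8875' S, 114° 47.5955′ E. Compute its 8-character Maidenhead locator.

OD79jb56

Shift to the Maidenhead origin (180°W, 90°S): lon 294.79326, lat 39.06854.
Field: 294.79326/20 → 14 → O, 39.06854/10 → 3 → D; chars OD.
Square: 14.79326/2 → 7, 9.06854/1 → 9; chars 79.
Subsquare: 0.79326/0.0833333 → 9 → j, 0.06854/0.0416667 → 1 → b; chars jb.
Extended square: 0.04326/0.00833333 → 5, 0.02688/0.00416667 → 6; chars 56.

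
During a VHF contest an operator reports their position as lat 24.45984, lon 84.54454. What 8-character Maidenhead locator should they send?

NL24gl50

Shift to the Maidenhead origin (180°W, 90°S): lon 264.54454, lat 114.45984.
Field (20°×10°, letters A–R): 264.54454/20 → 13 → N, 114.45984/10 → 11 → L; chars NL.
Square (2°×1°, digits 0–9): 4.54454/2 → 2, 4.45984/1 → 4; chars 24.
Subsquare (5′×2.5′, letters a–x): 0.54454/0.0833333 → 6 → g, 0.45984/0.0416667 → 11 → l; chars gl.
Extended square (30″×15″, digits 0–9): 0.04454/0.00833333 → 5, 0.00151/0.00416667 → 0; chars 50.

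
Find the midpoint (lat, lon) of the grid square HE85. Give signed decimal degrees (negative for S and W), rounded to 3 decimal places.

Field H=7, E=4: +7·20° lon, +4·10° lat → SW at lon -40°, lat -50°.
Square 8, 5: +8·2° lon, +5·1° lat → SW at lon -24°, lat -45°.
Cell spans 2° lon × 1° lat. Centre is SW corner plus half of each.
latitude -44.500, longitude -23.000.

-44.500, -23.000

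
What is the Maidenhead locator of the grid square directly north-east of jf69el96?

JF69fl07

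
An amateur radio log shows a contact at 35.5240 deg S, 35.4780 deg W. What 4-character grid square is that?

HF24

Offset from 180°W / 90°S: lon 144.52°, lat 54.48°.
Field: lon ⌊144.52/20⌋ = 7 → H; lat ⌊54.48/10⌋ = 5 → F.
Square: lon ⌊4.52/2⌋ = 2; lat ⌊4.48/1⌋ = 4.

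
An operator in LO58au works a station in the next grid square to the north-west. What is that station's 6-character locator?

LO48xv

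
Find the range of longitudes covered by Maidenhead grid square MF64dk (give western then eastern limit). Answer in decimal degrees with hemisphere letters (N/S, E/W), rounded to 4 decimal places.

72.2500° E, 72.3333° E

Field M=12, F=5: +12·20° lon, +5·10° lat → SW at lon 60°, lat -40°.
Square 6, 4: +6·2° lon, +4·1° lat → SW at lon 72°, lat -36°.
Subsquare d=3, k=10: +3·0.0833333° lon, +10·0.0416667° lat → SW at lon 72.25°, lat -35.5833°.
Cell spans 0.0833333° lon × 0.0416667° lat.
west 72.2500° E, east 72.3333° E.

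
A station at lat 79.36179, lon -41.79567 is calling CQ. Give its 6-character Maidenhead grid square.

GQ99ci

Shift to the Maidenhead origin (180°W, 90°S): lon 138.2043, lat 169.3618.
Field (20°×10°, letters A–R): lon ⌊138.2043/20⌋ = 6 → G; lat ⌊169.3618/10⌋ = 16 → Q.
Square (2°×1°, digits 0–9): lon ⌊18.2043/2⌋ = 9; lat ⌊9.3618/1⌋ = 9.
Subsquare (5′×2.5′, letters a–x): lon ⌊0.2043/0.0833333⌋ = 2 → c; lat ⌊0.3618/0.0416667⌋ = 8 → i.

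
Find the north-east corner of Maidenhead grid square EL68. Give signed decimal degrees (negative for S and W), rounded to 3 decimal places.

Field E=4, L=11: +4·20° lon, +11·10° lat → SW at lon -100°, lat 20°.
Square 6, 8: +6·2° lon, +8·1° lat → SW at lon -88°, lat 28°.
Cell spans 2° lon × 1° lat. NE corner is SW corner plus one full cell.
latitude 29.000, longitude -86.000.

29.000, -86.000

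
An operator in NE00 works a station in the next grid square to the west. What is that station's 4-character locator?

ME90

Longitude square 0; −1 → -1, wraps to 9, carry into field.
Longitude field N = 13; −1 → 12 = M.
The latitude characters are unchanged.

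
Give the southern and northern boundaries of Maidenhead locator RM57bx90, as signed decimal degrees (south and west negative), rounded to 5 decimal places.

37.95833, 37.96250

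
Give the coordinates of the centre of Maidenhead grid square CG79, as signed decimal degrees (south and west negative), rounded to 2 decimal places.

-20.50, -125.00

Field C=2, G=6: +2·20° lon, +6·10° lat → SW at lon -140°, lat -30°.
Square 7, 9: +7·2° lon, +9·1° lat → SW at lon -126°, lat -21°.
Cell spans 2° lon × 1° lat. Centre is SW corner plus half of each.
latitude -20.50, longitude -125.00.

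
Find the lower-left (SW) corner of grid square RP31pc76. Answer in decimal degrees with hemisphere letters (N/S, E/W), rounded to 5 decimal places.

61.10833° N, 167.30833° E

Field R=17, P=15: +17·20° lon, +15·10° lat → SW at lon 160°, lat 60°.
Square 3, 1: +3·2° lon, +1·1° lat → SW at lon 166°, lat 61°.
Subsquare p=15, c=2: +15·0.0833333° lon, +2·0.0416667° lat → SW at lon 167.25°, lat 61.0833°.
Extended square 7, 6: +7·0.00833333° lon, +6·0.00416667° lat → SW at lon 167.308°, lat 61.1083°.
latitude 61.10833° N, longitude 167.30833° E.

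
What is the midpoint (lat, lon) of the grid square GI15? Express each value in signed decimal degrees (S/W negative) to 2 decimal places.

-4.50, -57.00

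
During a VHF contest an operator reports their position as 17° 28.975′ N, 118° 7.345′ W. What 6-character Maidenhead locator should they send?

DK07wl

Add 180° to longitude and 90° to latitude: 61.8776, 107.4829.
Field (20°×10°, letters A–R): lon ⌊61.8776/20⌋ = 3 → D; lat ⌊107.4829/10⌋ = 10 → K.
Square (2°×1°, digits 0–9): lon ⌊1.8776/2⌋ = 0; lat ⌊7.4829/1⌋ = 7.
Subsquare (5′×2.5′, letters a–x): lon ⌊1.8776/0.0833333⌋ = 22 → w; lat ⌊0.4829/0.0416667⌋ = 11 → l.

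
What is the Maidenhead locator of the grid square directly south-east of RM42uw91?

RM42vw00

Longitude extended square 9; +1 → 10, wraps to 0, carry into subsquare.
Longitude subsquare u = 20; +1 → 21 = v.
Latitude extended square 1; −1 → 0.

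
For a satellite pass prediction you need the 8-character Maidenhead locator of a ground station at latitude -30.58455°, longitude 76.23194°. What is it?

Shift to the Maidenhead origin (180°W, 90°S): lon 256.23194, lat 59.41545.
Field: 256.23194/20 → 12 → M, 59.41545/10 → 5 → F; chars MF.
Square: 16.23194/2 → 8, 9.41545/1 → 9; chars 89.
Subsquare: 0.23194/0.0833333 → 2 → c, 0.41545/0.0416667 → 9 → j; chars cj.
Extended square: 0.06527/0.00833333 → 7, 0.04045/0.00416667 → 9; chars 79.

MF89cj79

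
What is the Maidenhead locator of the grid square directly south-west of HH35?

Longitude square 3; −1 → 2.
Latitude square 5; −1 → 4.

HH24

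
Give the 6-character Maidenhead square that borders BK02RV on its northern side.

BK02rw

Latitude subsquare v = 21; +1 → 22 = w.
The longitude characters are unchanged.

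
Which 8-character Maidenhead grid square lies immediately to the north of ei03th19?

EI03ti10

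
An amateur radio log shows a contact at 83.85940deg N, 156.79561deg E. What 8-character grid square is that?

QR83ju56

Shift to the Maidenhead origin (180°W, 90°S): lon 336.79561, lat 173.85940.
Field: lon ⌊336.79561/20⌋ = 16 → Q; lat ⌊173.85940/10⌋ = 17 → R.
Square: lon ⌊16.79561/2⌋ = 8; lat ⌊3.85940/1⌋ = 3.
Subsquare: lon ⌊0.79561/0.0833333⌋ = 9 → j; lat ⌊0.85940/0.0416667⌋ = 20 → u.
Extended square: lon ⌊0.04561/0.00833333⌋ = 5; lat ⌊0.02607/0.00416667⌋ = 6.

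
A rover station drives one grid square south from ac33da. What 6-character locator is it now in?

AC32dx

Latitude subsquare a = 0; −1 → -1, wraps to 23 = x, carry into square.
Latitude square 3; −1 → 2.
The longitude characters are unchanged.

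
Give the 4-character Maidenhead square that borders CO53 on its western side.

CO43

Longitude square 5; −1 → 4.
The latitude characters are unchanged.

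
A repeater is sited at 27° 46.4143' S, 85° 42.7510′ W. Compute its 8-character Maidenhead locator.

Offset from 180°W / 90°S: lon 94.28748°, lat 62.22643°.
Field: 94.28748/20 → 4 → E, 62.22643/10 → 6 → G; chars EG.
Square: 14.28748/2 → 7, 2.22643/1 → 2; chars 72.
Subsquare: 0.28748/0.0833333 → 3 → d, 0.22643/0.0416667 → 5 → f; chars df.
Extended square: 0.03748/0.00833333 → 4, 0.01809/0.00416667 → 4; chars 44.

EG72df44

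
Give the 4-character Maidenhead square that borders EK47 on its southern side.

EK46

Latitude square 7; −1 → 6.
The longitude characters are unchanged.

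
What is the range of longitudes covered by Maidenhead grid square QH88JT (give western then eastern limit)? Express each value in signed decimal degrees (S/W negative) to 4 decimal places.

156.7500, 156.8333

Field Q=16, H=7: +16·20° lon, +7·10° lat → SW at lon 140°, lat -20°.
Square 8, 8: +8·2° lon, +8·1° lat → SW at lon 156°, lat -12°.
Subsquare j=9, t=19: +9·0.0833333° lon, +19·0.0416667° lat → SW at lon 156.75°, lat -11.2083°.
Cell spans 0.0833333° lon × 0.0416667° lat.
west 156.7500, east 156.8333.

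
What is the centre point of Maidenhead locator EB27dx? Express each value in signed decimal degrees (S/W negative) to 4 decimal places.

-72.0208, -95.7083

Field E=4, B=1: +4·20° lon, +1·10° lat → SW at lon -100°, lat -80°.
Square 2, 7: +2·2° lon, +7·1° lat → SW at lon -96°, lat -73°.
Subsquare d=3, x=23: +3·0.0833333° lon, +23·0.0416667° lat → SW at lon -95.75°, lat -72.0417°.
Cell spans 0.0833333° lon × 0.0416667° lat. Centre is SW corner plus half of each.
latitude -72.0208, longitude -95.7083.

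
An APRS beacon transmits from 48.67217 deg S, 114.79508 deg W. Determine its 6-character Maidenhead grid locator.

DE21oh

Offset from 180°W / 90°S: lon 65.2049°, lat 41.3278°.
Field: lon ⌊65.2049/20⌋ = 3 → D; lat ⌊41.3278/10⌋ = 4 → E.
Square: lon ⌊5.2049/2⌋ = 2; lat ⌊1.3278/1⌋ = 1.
Subsquare: lon ⌊1.2049/0.0833333⌋ = 14 → o; lat ⌊0.3278/0.0416667⌋ = 7 → h.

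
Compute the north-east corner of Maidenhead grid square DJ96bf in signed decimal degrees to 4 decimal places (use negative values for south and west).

6.2500, -101.8333

Field D=3, J=9: +3·20° lon, +9·10° lat → SW at lon -120°, lat 0°.
Square 9, 6: +9·2° lon, +6·1° lat → SW at lon -102°, lat 6°.
Subsquare b=1, f=5: +1·0.0833333° lon, +5·0.0416667° lat → SW at lon -101.917°, lat 6.20833°.
Cell spans 0.0833333° lon × 0.0416667° lat. NE corner is SW corner plus one full cell.
latitude 6.2500, longitude -101.8333.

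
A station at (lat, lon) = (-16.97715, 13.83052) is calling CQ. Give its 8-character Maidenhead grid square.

JH63va95

Shift to the Maidenhead origin (180°W, 90°S): lon 193.83052, lat 73.02285.
Field (20°×10°, letters A–R): 193.83052/20 → 9 → J, 73.02285/10 → 7 → H; chars JH.
Square (2°×1°, digits 0–9): 13.83052/2 → 6, 3.02285/1 → 3; chars 63.
Subsquare (5′×2.5′, letters a–x): 1.83052/0.0833333 → 21 → v, 0.02285/0.0416667 → 0 → a; chars va.
Extended square (30″×15″, digits 0–9): 0.08052/0.00833333 → 9, 0.02285/0.00416667 → 5; chars 95.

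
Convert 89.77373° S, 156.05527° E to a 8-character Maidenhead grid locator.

QA80af64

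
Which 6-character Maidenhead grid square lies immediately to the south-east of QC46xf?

QC56ae

Longitude subsquare x = 23; +1 → 24, wraps to 0 = a, carry into square.
Longitude square 4; +1 → 5.
Latitude subsquare f = 5; −1 → 4 = e.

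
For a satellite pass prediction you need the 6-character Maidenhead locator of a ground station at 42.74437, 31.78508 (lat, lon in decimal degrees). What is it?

Shift to the Maidenhead origin (180°W, 90°S): lon 211.7851, lat 132.7444.
Field: lon ⌊211.7851/20⌋ = 10 → K; lat ⌊132.7444/10⌋ = 13 → N.
Square: lon ⌊11.7851/2⌋ = 5; lat ⌊2.7444/1⌋ = 2.
Subsquare: lon ⌊1.7851/0.0833333⌋ = 21 → v; lat ⌊0.7444/0.0416667⌋ = 17 → r.

KN52vr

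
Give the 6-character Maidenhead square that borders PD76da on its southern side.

PD75dx

Latitude subsquare a = 0; −1 → -1, wraps to 23 = x, carry into square.
Latitude square 6; −1 → 5.
The longitude characters are unchanged.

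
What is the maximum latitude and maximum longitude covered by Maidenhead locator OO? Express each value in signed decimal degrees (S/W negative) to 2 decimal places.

60.00, 120.00

Field O=14, O=14: +14·20° lon, +14·10° lat → SW at lon 100°, lat 50°.
Cell spans 20° lon × 10° lat. NE corner is SW corner plus one full cell.
latitude 60.00, longitude 120.00.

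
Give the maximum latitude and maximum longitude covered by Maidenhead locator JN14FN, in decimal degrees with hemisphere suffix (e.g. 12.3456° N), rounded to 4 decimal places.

44.5833° N, 2.5000° E

Field J=9, N=13: +9·20° lon, +13·10° lat → SW at lon 0°, lat 40°.
Square 1, 4: +1·2° lon, +4·1° lat → SW at lon 2°, lat 44°.
Subsquare f=5, n=13: +5·0.0833333° lon, +13·0.0416667° lat → SW at lon 2.41667°, lat 44.5417°.
Cell spans 0.0833333° lon × 0.0416667° lat. NE corner is SW corner plus one full cell.
latitude 44.5833° N, longitude 2.5000° E.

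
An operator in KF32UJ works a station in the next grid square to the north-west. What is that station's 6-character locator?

KF32tk

Longitude subsquare u = 20; −1 → 19 = t.
Latitude subsquare j = 9; +1 → 10 = k.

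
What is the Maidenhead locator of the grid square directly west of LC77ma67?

LC77ma57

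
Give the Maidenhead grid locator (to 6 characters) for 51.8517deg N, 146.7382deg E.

QO31iu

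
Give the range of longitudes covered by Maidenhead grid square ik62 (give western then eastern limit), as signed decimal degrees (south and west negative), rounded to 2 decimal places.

-8.00, -6.00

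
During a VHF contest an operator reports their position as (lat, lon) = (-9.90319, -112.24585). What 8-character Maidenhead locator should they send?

DI30vc03

Shift to the Maidenhead origin (180°W, 90°S): lon 67.75415, lat 80.09681.
Field: 67.75415/20 → 3 → D, 80.09681/10 → 8 → I; chars DI.
Square: 7.75415/2 → 3, 0.09681/1 → 0; chars 30.
Subsquare: 1.75415/0.0833333 → 21 → v, 0.09681/0.0416667 → 2 → c; chars vc.
Extended square: 0.00415/0.00833333 → 0, 0.01348/0.00416667 → 3; chars 03.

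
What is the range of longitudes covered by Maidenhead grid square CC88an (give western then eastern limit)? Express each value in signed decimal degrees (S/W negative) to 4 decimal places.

-124.0000, -123.9167

Field C=2, C=2: +2·20° lon, +2·10° lat → SW at lon -140°, lat -70°.
Square 8, 8: +8·2° lon, +8·1° lat → SW at lon -124°, lat -62°.
Subsquare a=0, n=13: +0·0.0833333° lon, +13·0.0416667° lat → SW at lon -124°, lat -61.4583°.
Cell spans 0.0833333° lon × 0.0416667° lat.
west -124.0000, east -123.9167.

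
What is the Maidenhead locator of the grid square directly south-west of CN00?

Longitude square 0; −1 → -1, wraps to 9, carry into field.
Longitude field C = 2; −1 → 1 = B.
Latitude square 0; −1 → -1, wraps to 9, carry into field.
Latitude field N = 13; −1 → 12 = M.

BM99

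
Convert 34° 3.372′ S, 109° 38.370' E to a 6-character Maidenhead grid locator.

OF45tw

Shift to the Maidenhead origin (180°W, 90°S): lon 289.6395, lat 55.9438.
Field: lon ⌊289.6395/20⌋ = 14 → O; lat ⌊55.9438/10⌋ = 5 → F.
Square: lon ⌊9.6395/2⌋ = 4; lat ⌊5.9438/1⌋ = 5.
Subsquare: lon ⌊1.6395/0.0833333⌋ = 19 → t; lat ⌊0.9438/0.0416667⌋ = 22 → w.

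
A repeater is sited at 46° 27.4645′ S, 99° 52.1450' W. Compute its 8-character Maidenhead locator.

EE03bn50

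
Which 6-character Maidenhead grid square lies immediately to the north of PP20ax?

Latitude subsquare x = 23; +1 → 24, wraps to 0 = a, carry into square.
Latitude square 0; +1 → 1.
The longitude characters are unchanged.

PP21aa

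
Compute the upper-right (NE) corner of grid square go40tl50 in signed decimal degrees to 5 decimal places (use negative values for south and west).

Field G=6, O=14: +6·20° lon, +14·10° lat → SW at lon -60°, lat 50°.
Square 4, 0: +4·2° lon, +0·1° lat → SW at lon -52°, lat 50°.
Subsquare t=19, l=11: +19·0.0833333° lon, +11·0.0416667° lat → SW at lon -50.4167°, lat 50.4583°.
Extended square 5, 0: +5·0.00833333° lon, +0·0.00416667° lat → SW at lon -50.375°, lat 50.4583°.
Cell spans 0.00833333° lon × 0.00416667° lat. NE corner is SW corner plus one full cell.
latitude 50.46250, longitude -50.36667.

50.46250, -50.36667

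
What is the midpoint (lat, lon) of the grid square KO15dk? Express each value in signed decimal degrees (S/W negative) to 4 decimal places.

Field K=10, O=14: +10·20° lon, +14·10° lat → SW at lon 20°, lat 50°.
Square 1, 5: +1·2° lon, +5·1° lat → SW at lon 22°, lat 55°.
Subsquare d=3, k=10: +3·0.0833333° lon, +10·0.0416667° lat → SW at lon 22.25°, lat 55.4167°.
Cell spans 0.0833333° lon × 0.0416667° lat. Centre is SW corner plus half of each.
latitude 55.4375, longitude 22.2917.

55.4375, 22.2917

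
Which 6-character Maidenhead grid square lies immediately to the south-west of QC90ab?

QC80xa

Longitude subsquare a = 0; −1 → -1, wraps to 23 = x, carry into square.
Longitude square 9; −1 → 8.
Latitude subsquare b = 1; −1 → 0 = a.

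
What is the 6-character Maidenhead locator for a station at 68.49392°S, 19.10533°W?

IC01km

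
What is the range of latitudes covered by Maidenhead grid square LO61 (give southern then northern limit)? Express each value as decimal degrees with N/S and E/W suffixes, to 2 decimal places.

Field L=11, O=14: +11·20° lon, +14·10° lat → SW at lon 40°, lat 50°.
Square 6, 1: +6·2° lon, +1·1° lat → SW at lon 52°, lat 51°.
Cell spans 2° lon × 1° lat.
south 51.00° N, north 52.00° N.

51.00° N, 52.00° N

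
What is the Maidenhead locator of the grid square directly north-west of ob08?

Longitude square 0; −1 → -1, wraps to 9, carry into field.
Longitude field O = 14; −1 → 13 = N.
Latitude square 8; +1 → 9.

NB99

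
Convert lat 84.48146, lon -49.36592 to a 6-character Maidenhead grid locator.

GR54hl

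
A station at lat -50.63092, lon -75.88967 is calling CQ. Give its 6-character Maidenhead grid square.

FD29bi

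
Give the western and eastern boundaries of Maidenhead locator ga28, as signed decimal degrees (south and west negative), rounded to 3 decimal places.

-56.000, -54.000

Field G=6, A=0: +6·20° lon, +0·10° lat → SW at lon -60°, lat -90°.
Square 2, 8: +2·2° lon, +8·1° lat → SW at lon -56°, lat -82°.
Cell spans 2° lon × 1° lat.
west -56.000, east -54.000.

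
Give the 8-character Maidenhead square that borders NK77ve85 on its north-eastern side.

NK77ve96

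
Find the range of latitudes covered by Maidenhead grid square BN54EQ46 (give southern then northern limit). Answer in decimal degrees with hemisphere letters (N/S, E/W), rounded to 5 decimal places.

44.69167° N, 44.69583° N

Field B=1, N=13: +1·20° lon, +13·10° lat → SW at lon -160°, lat 40°.
Square 5, 4: +5·2° lon, +4·1° lat → SW at lon -150°, lat 44°.
Subsquare e=4, q=16: +4·0.0833333° lon, +16·0.0416667° lat → SW at lon -149.667°, lat 44.6667°.
Extended square 4, 6: +4·0.00833333° lon, +6·0.00416667° lat → SW at lon -149.633°, lat 44.6917°.
Cell spans 0.00833333° lon × 0.00416667° lat.
south 44.69167° N, north 44.69583° N.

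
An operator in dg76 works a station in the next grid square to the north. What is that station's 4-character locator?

Latitude square 6; +1 → 7.
The longitude characters are unchanged.

DG77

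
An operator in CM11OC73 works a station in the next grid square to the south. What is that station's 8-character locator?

CM11oc72

Latitude extended square 3; −1 → 2.
The longitude characters are unchanged.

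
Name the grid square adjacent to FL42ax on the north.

FL43aa

Latitude subsquare x = 23; +1 → 24, wraps to 0 = a, carry into square.
Latitude square 2; +1 → 3.
The longitude characters are unchanged.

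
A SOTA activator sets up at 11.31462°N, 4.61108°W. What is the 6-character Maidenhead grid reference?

Add 180° to longitude and 90° to latitude: 175.3889, 101.3146.
Field (20°×10°, letters A–R): 175.3889/20 → 8 → I, 101.3146/10 → 10 → K; chars IK.
Square (2°×1°, digits 0–9): 15.3889/2 → 7, 1.3146/1 → 1; chars 71.
Subsquare (5′×2.5′, letters a–x): 1.3889/0.0833333 → 16 → q, 0.3146/0.0416667 → 7 → h; chars qh.

IK71qh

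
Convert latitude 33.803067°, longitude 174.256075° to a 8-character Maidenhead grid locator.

RM73dt02

Add 180° to longitude and 90° to latitude: 354.25608, 123.80307.
Field: lon ⌊354.25608/20⌋ = 17 → R; lat ⌊123.80307/10⌋ = 12 → M.
Square: lon ⌊14.25608/2⌋ = 7; lat ⌊3.80307/1⌋ = 3.
Subsquare: lon ⌊0.25608/0.0833333⌋ = 3 → d; lat ⌊0.80307/0.0416667⌋ = 19 → t.
Extended square: lon ⌊0.00608/0.00833333⌋ = 0; lat ⌊0.01140/0.00416667⌋ = 2.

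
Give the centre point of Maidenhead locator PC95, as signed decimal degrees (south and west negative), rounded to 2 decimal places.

-64.50, 139.00

Field P=15, C=2: +15·20° lon, +2·10° lat → SW at lon 120°, lat -70°.
Square 9, 5: +9·2° lon, +5·1° lat → SW at lon 138°, lat -65°.
Cell spans 2° lon × 1° lat. Centre is SW corner plus half of each.
latitude -64.50, longitude 139.00.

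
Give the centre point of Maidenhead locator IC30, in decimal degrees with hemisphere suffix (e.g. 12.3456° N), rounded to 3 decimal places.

69.500° S, 13.000° W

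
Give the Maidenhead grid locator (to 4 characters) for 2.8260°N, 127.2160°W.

CJ62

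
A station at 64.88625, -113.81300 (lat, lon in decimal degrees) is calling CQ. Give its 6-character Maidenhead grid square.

DP34cv

Shift to the Maidenhead origin (180°W, 90°S): lon 66.1870, lat 154.8863.
Field: lon ⌊66.1870/20⌋ = 3 → D; lat ⌊154.8863/10⌋ = 15 → P.
Square: lon ⌊6.1870/2⌋ = 3; lat ⌊4.8863/1⌋ = 4.
Subsquare: lon ⌊0.1870/0.0833333⌋ = 2 → c; lat ⌊0.8863/0.0416667⌋ = 21 → v.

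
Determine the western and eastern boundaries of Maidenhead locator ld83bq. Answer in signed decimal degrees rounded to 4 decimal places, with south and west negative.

Field L=11, D=3: +11·20° lon, +3·10° lat → SW at lon 40°, lat -60°.
Square 8, 3: +8·2° lon, +3·1° lat → SW at lon 56°, lat -57°.
Subsquare b=1, q=16: +1·0.0833333° lon, +16·0.0416667° lat → SW at lon 56.0833°, lat -56.3333°.
Cell spans 0.0833333° lon × 0.0416667° lat.
west 56.0833, east 56.1667.

56.0833, 56.1667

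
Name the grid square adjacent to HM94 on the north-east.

IM05

Longitude square 9; +1 → 10, wraps to 0, carry into field.
Longitude field H = 7; +1 → 8 = I.
Latitude square 4; +1 → 5.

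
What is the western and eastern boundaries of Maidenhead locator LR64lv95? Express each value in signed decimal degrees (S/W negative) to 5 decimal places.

Field L=11, R=17: +11·20° lon, +17·10° lat → SW at lon 40°, lat 80°.
Square 6, 4: +6·2° lon, +4·1° lat → SW at lon 52°, lat 84°.
Subsquare l=11, v=21: +11·0.0833333° lon, +21·0.0416667° lat → SW at lon 52.9167°, lat 84.875°.
Extended square 9, 5: +9·0.00833333° lon, +5·0.00416667° lat → SW at lon 52.9917°, lat 84.8958°.
Cell spans 0.00833333° lon × 0.00416667° lat.
west 52.99167, east 53.00000.

52.99167, 53.00000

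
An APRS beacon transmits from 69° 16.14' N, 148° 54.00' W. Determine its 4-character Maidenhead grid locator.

BP59

Shift to the Maidenhead origin (180°W, 90°S): lon 31.10, lat 159.27.
Field: 31.10/20 → 1 → B, 159.27/10 → 15 → P; chars BP.
Square: 11.10/2 → 5, 9.27/1 → 9; chars 59.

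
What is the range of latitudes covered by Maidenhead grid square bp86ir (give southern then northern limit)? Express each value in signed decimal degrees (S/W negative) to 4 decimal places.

66.7083, 66.7500

Field B=1, P=15: +1·20° lon, +15·10° lat → SW at lon -160°, lat 60°.
Square 8, 6: +8·2° lon, +6·1° lat → SW at lon -144°, lat 66°.
Subsquare i=8, r=17: +8·0.0833333° lon, +17·0.0416667° lat → SW at lon -143.333°, lat 66.7083°.
Cell spans 0.0833333° lon × 0.0416667° lat.
south 66.7083, north 66.7500.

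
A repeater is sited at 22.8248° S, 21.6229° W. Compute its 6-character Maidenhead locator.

Offset from 180°W / 90°S: lon 158.3771°, lat 67.1752°.
Field: lon ⌊158.3771/20⌋ = 7 → H; lat ⌊67.1752/10⌋ = 6 → G.
Square: lon ⌊18.3771/2⌋ = 9; lat ⌊7.1752/1⌋ = 7.
Subsquare: lon ⌊0.3771/0.0833333⌋ = 4 → e; lat ⌊0.1752/0.0416667⌋ = 4 → e.

HG97ee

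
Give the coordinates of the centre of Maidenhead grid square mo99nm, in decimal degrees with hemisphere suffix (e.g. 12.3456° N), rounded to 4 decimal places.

59.5208° N, 79.1250° E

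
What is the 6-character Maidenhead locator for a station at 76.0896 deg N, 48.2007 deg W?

GQ56vc

Add 180° to longitude and 90° to latitude: 131.7993, 166.0896.
Field (20°×10°, letters A–R): lon ⌊131.7993/20⌋ = 6 → G; lat ⌊166.0896/10⌋ = 16 → Q.
Square (2°×1°, digits 0–9): lon ⌊11.7993/2⌋ = 5; lat ⌊6.0896/1⌋ = 6.
Subsquare (5′×2.5′, letters a–x): lon ⌊1.7993/0.0833333⌋ = 21 → v; lat ⌊0.0896/0.0416667⌋ = 2 → c.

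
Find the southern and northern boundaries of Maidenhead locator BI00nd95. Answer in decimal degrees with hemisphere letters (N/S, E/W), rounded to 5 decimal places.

9.85417° S, 9.85000° S

Field B=1, I=8: +1·20° lon, +8·10° lat → SW at lon -160°, lat -10°.
Square 0, 0: +0·2° lon, +0·1° lat → SW at lon -160°, lat -10°.
Subsquare n=13, d=3: +13·0.0833333° lon, +3·0.0416667° lat → SW at lon -158.917°, lat -9.875°.
Extended square 9, 5: +9·0.00833333° lon, +5·0.00416667° lat → SW at lon -158.842°, lat -9.85417°.
Cell spans 0.00833333° lon × 0.00416667° lat.
south 9.85417° S, north 9.85000° S.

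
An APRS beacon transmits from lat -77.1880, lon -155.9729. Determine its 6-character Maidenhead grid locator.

BB22at

Shift to the Maidenhead origin (180°W, 90°S): lon 24.0271, lat 12.8120.
Field: lon ⌊24.0271/20⌋ = 1 → B; lat ⌊12.8120/10⌋ = 1 → B.
Square: lon ⌊4.0271/2⌋ = 2; lat ⌊2.8120/1⌋ = 2.
Subsquare: lon ⌊0.0271/0.0833333⌋ = 0 → a; lat ⌊0.8120/0.0416667⌋ = 19 → t.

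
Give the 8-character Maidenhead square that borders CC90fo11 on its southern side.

CC90fo10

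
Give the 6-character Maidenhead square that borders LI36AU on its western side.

LI26xu

Longitude subsquare a = 0; −1 → -1, wraps to 23 = x, carry into square.
Longitude square 3; −1 → 2.
The latitude characters are unchanged.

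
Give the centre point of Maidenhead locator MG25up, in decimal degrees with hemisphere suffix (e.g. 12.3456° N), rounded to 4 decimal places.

24.3542° S, 65.7083° E

Field M=12, G=6: +12·20° lon, +6·10° lat → SW at lon 60°, lat -30°.
Square 2, 5: +2·2° lon, +5·1° lat → SW at lon 64°, lat -25°.
Subsquare u=20, p=15: +20·0.0833333° lon, +15·0.0416667° lat → SW at lon 65.6667°, lat -24.375°.
Cell spans 0.0833333° lon × 0.0416667° lat. Centre is SW corner plus half of each.
latitude 24.3542° S, longitude 65.7083° E.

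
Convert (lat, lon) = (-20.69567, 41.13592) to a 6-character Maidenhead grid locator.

LG09nh

Offset from 180°W / 90°S: lon 221.1359°, lat 69.3043°.
Field: lon ⌊221.1359/20⌋ = 11 → L; lat ⌊69.3043/10⌋ = 6 → G.
Square: lon ⌊1.1359/2⌋ = 0; lat ⌊9.3043/1⌋ = 9.
Subsquare: lon ⌊1.1359/0.0833333⌋ = 13 → n; lat ⌊0.3043/0.0416667⌋ = 7 → h.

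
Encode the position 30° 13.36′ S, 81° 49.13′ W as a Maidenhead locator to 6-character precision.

Shift to the Maidenhead origin (180°W, 90°S): lon 98.1812, lat 59.7773.
Field: lon ⌊98.1812/20⌋ = 4 → E; lat ⌊59.7773/10⌋ = 5 → F.
Square: lon ⌊18.1812/2⌋ = 9; lat ⌊9.7773/1⌋ = 9.
Subsquare: lon ⌊0.1812/0.0833333⌋ = 2 → c; lat ⌊0.7773/0.0416667⌋ = 18 → s.

EF99cs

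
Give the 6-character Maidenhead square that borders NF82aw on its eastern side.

NF82bw

Longitude subsquare a = 0; +1 → 1 = b.
The latitude characters are unchanged.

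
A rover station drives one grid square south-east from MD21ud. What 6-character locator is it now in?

MD21vc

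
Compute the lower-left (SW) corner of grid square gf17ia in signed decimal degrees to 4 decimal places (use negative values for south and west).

-33.0000, -57.3333

Field G=6, F=5: +6·20° lon, +5·10° lat → SW at lon -60°, lat -40°.
Square 1, 7: +1·2° lon, +7·1° lat → SW at lon -58°, lat -33°.
Subsquare i=8, a=0: +8·0.0833333° lon, +0·0.0416667° lat → SW at lon -57.3333°, lat -33°.
latitude -33.0000, longitude -57.3333.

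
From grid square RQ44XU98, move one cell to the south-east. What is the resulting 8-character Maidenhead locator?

RQ54au07

Longitude extended square 9; +1 → 10, wraps to 0, carry into subsquare.
Longitude subsquare x = 23; +1 → 24, wraps to 0 = a, carry into square.
Longitude square 4; +1 → 5.
Latitude extended square 8; −1 → 7.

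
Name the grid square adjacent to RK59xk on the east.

RK69ak

Longitude subsquare x = 23; +1 → 24, wraps to 0 = a, carry into square.
Longitude square 5; +1 → 6.
The latitude characters are unchanged.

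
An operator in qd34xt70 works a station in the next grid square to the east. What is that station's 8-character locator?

Longitude extended square 7; +1 → 8.
The latitude characters are unchanged.

QD34xt80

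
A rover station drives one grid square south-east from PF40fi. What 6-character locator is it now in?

PF40gh

Longitude subsquare f = 5; +1 → 6 = g.
Latitude subsquare i = 8; −1 → 7 = h.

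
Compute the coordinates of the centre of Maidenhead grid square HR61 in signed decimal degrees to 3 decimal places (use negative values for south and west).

81.500, -27.000

Field H=7, R=17: +7·20° lon, +17·10° lat → SW at lon -40°, lat 80°.
Square 6, 1: +6·2° lon, +1·1° lat → SW at lon -28°, lat 81°.
Cell spans 2° lon × 1° lat. Centre is SW corner plus half of each.
latitude 81.500, longitude -27.000.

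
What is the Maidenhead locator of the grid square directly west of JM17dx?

Longitude subsquare d = 3; −1 → 2 = c.
The latitude characters are unchanged.

JM17cx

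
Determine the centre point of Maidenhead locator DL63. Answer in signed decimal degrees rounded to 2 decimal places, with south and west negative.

23.50, -107.00

Field D=3, L=11: +3·20° lon, +11·10° lat → SW at lon -120°, lat 20°.
Square 6, 3: +6·2° lon, +3·1° lat → SW at lon -108°, lat 23°.
Cell spans 2° lon × 1° lat. Centre is SW corner plus half of each.
latitude 23.50, longitude -107.00.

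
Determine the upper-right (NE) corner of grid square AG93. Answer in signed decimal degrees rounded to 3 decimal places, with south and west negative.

-26.000, -160.000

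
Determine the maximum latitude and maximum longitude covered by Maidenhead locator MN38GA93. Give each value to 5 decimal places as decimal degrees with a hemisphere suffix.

48.01667° N, 66.58333° E

Field M=12, N=13: +12·20° lon, +13·10° lat → SW at lon 60°, lat 40°.
Square 3, 8: +3·2° lon, +8·1° lat → SW at lon 66°, lat 48°.
Subsquare g=6, a=0: +6·0.0833333° lon, +0·0.0416667° lat → SW at lon 66.5°, lat 48°.
Extended square 9, 3: +9·0.00833333° lon, +3·0.00416667° lat → SW at lon 66.575°, lat 48.0125°.
Cell spans 0.00833333° lon × 0.00416667° lat. NE corner is SW corner plus one full cell.
latitude 48.01667° N, longitude 66.58333° E.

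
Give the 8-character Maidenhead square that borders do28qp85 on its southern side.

Latitude extended square 5; −1 → 4.
The longitude characters are unchanged.

DO28qp84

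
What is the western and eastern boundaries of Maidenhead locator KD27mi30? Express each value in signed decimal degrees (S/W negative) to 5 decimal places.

Field K=10, D=3: +10·20° lon, +3·10° lat → SW at lon 20°, lat -60°.
Square 2, 7: +2·2° lon, +7·1° lat → SW at lon 24°, lat -53°.
Subsquare m=12, i=8: +12·0.0833333° lon, +8·0.0416667° lat → SW at lon 25°, lat -52.6667°.
Extended square 3, 0: +3·0.00833333° lon, +0·0.00416667° lat → SW at lon 25.025°, lat -52.6667°.
Cell spans 0.00833333° lon × 0.00416667° lat.
west 25.02500, east 25.03333.

25.02500, 25.03333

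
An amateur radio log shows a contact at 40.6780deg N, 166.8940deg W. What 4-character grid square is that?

AN60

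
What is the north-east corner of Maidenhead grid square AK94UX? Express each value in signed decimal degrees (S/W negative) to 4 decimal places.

Field A=0, K=10: +0·20° lon, +10·10° lat → SW at lon -180°, lat 10°.
Square 9, 4: +9·2° lon, +4·1° lat → SW at lon -162°, lat 14°.
Subsquare u=20, x=23: +20·0.0833333° lon, +23·0.0416667° lat → SW at lon -160.333°, lat 14.9583°.
Cell spans 0.0833333° lon × 0.0416667° lat. NE corner is SW corner plus one full cell.
latitude 15.0000, longitude -160.2500.

15.0000, -160.2500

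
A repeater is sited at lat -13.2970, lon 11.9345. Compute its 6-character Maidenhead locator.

JH56xq

Shift to the Maidenhead origin (180°W, 90°S): lon 191.9345, lat 76.7030.
Field: lon ⌊191.9345/20⌋ = 9 → J; lat ⌊76.7030/10⌋ = 7 → H.
Square: lon ⌊11.9345/2⌋ = 5; lat ⌊6.7030/1⌋ = 6.
Subsquare: lon ⌊1.9345/0.0833333⌋ = 23 → x; lat ⌊0.7030/0.0416667⌋ = 16 → q.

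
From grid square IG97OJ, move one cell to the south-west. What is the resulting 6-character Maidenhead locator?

Longitude subsquare o = 14; −1 → 13 = n.
Latitude subsquare j = 9; −1 → 8 = i.

IG97ni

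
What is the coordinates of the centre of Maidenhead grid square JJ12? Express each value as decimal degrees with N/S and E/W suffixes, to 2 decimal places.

2.50° N, 3.00° E

Field J=9, J=9: +9·20° lon, +9·10° lat → SW at lon 0°, lat 0°.
Square 1, 2: +1·2° lon, +2·1° lat → SW at lon 2°, lat 2°.
Cell spans 2° lon × 1° lat. Centre is SW corner plus half of each.
latitude 2.50° N, longitude 3.00° E.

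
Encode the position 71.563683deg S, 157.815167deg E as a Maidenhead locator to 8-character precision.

Shift to the Maidenhead origin (180°W, 90°S): lon 337.81517, lat 18.43632.
Field: lon ⌊337.81517/20⌋ = 16 → Q; lat ⌊18.43632/10⌋ = 1 → B.
Square: lon ⌊17.81517/2⌋ = 8; lat ⌊8.43632/1⌋ = 8.
Subsquare: lon ⌊1.81517/0.0833333⌋ = 21 → v; lat ⌊0.43632/0.0416667⌋ = 10 → k.
Extended square: lon ⌊0.06517/0.00833333⌋ = 7; lat ⌊0.01965/0.00416667⌋ = 4.

QB88vk74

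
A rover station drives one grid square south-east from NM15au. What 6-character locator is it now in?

Longitude subsquare a = 0; +1 → 1 = b.
Latitude subsquare u = 20; −1 → 19 = t.

NM15bt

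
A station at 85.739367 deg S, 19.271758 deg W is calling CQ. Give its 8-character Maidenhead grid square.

Add 180° to longitude and 90° to latitude: 160.72824, 4.26063.
Field: 160.72824/20 → 8 → I, 4.26063/10 → 0 → A; chars IA.
Square: 0.72824/2 → 0, 4.26063/1 → 4; chars 04.
Subsquare: 0.72824/0.0833333 → 8 → i, 0.26063/0.0416667 → 6 → g; chars ig.
Extended square: 0.06158/0.00833333 → 7, 0.01063/0.00416667 → 2; chars 72.

IA04ig72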